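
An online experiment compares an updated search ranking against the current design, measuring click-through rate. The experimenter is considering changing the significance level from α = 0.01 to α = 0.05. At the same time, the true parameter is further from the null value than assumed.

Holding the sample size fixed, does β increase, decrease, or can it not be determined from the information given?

It decreases.

With a larger α the critical value moves toward the center, so more of the Ha sampling distribution lies in the rejection region. A larger true effect moves the Ha sampling distribution further from the H₀ critical value, making rejection more likely when Ha is true. Both changes push β in the same direction.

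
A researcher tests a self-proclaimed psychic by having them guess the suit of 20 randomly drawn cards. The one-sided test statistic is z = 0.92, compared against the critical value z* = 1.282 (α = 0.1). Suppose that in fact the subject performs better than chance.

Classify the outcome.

Type II error

The conventional null hypothesis is that the subject is guessing at random (p = 1/4).
Since z = 0.92 ≤ z* = 1.282, H₀ is not rejected.
H₀ is false (actually the subject performs better than chance).
Failing to reject a false H₀ is a Type II error.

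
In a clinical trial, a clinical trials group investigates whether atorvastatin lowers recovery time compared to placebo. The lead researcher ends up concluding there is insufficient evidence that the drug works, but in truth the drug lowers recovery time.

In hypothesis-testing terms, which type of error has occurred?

The null hypothesis here is that the drug has no effect on recovery time.
'Concluding there is insufficient evidence that the drug works' corresponds to failing to reject H₀.
H₀ was not rejected but H₀ is false — a Type II error (false negative).

Type II error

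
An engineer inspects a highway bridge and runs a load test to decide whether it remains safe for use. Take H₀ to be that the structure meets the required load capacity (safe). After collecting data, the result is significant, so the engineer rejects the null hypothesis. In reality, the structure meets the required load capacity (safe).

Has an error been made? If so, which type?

Type I error

H₀ was rejected, but H₀ is actually true.
Rejecting a true null hypothesis is a Type I error (false positive).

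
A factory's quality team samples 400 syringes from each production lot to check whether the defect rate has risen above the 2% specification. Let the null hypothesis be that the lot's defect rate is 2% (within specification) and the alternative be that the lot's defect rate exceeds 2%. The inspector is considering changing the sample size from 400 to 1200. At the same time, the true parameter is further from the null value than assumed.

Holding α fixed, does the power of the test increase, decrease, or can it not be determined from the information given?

Increasing n separates the H₀ and Ha sampling distributions, so under Ha fewer outcomes land in the acceptance region. A larger true effect moves the Ha sampling distribution further from the H₀ critical value, making rejection more likely when Ha is true. Both changes push β in the same direction.
Since power = 1 − β and β decreases, power increases.

It increases.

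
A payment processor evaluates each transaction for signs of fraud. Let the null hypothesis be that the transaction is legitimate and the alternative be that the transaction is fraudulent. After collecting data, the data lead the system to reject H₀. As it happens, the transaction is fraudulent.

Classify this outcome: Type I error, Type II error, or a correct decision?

Neither — the decision is correct.

The test rejected a false H₀ — the decision matches the true state.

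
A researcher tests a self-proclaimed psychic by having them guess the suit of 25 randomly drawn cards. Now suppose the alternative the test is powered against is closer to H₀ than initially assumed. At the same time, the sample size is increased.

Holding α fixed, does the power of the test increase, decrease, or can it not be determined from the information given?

Cannot be determined from the information given.

The first change alone would make β increase; the second alone would make β decrease. Which effect dominates depends on the magnitudes, which are not given.
Since power = 1 − β, the effect on power is likewise indeterminate.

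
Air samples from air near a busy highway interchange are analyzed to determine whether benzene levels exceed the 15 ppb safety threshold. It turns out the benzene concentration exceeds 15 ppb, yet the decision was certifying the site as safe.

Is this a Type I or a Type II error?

Type II error

The null hypothesis here is that the benzene concentration is at or below 15 ppb (safe).
'Certifying the site as safe' corresponds to failing to reject H₀.
H₀ was not rejected but H₀ is false — a Type II error (false negative).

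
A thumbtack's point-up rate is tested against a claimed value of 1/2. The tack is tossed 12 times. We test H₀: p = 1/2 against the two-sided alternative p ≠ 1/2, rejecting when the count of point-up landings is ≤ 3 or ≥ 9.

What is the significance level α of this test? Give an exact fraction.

The significance level is the null-hypothesis probability of the rejection region {≤3} ∪ {≥9}.
The two tails are symmetric, so α = 2·(1 + 12 + 66 + 220)/2^12 = 598/4096 = 299/2048.

299/2048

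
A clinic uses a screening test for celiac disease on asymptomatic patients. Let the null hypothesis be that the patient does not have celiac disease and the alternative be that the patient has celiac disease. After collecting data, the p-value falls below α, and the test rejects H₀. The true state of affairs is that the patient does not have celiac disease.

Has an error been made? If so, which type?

H₀ was rejected, but H₀ is actually true.
Rejecting a true null hypothesis is a Type I error (false positive).

Type I error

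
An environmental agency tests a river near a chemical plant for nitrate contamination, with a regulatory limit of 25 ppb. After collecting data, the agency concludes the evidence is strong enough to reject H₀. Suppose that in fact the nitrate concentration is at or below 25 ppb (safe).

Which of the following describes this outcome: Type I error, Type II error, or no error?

The conventional null hypothesis here is that the nitrate concentration is at or below 25 ppb (safe).
H₀ was rejected, but H₀ is actually true.
Rejecting a true null hypothesis is a Type I error (false positive).

Type I error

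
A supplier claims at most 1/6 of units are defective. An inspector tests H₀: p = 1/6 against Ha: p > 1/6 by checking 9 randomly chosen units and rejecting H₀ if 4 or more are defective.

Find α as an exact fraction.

Under H₀, X ~ Binomial(9, 1/6); the Type I error rate is P(X ≥ 4).
α = 1 − P(X ≤ 3) = 1 − 4796875/5038848 = 241973/5038848.

241973/5038848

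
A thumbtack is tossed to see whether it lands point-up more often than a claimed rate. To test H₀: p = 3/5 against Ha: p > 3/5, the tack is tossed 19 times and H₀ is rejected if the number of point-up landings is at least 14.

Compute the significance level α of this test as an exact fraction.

3107499742269/19073486328125

Under H₀, K ~ Binomial(19, 3/5), and α = P(K ≥ 14).
Summing C(19,j)(3/5)^j(2/5)^{19−j} for j = 14,…,19 gives 3107499742269/19073486328125.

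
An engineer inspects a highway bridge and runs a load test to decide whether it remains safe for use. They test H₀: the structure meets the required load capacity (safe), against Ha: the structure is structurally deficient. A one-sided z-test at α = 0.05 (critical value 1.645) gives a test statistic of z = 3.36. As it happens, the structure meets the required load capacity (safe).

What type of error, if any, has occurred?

Since z = 3.36 > z* = 1.645, H₀ is rejected.
H₀ is true (actually the structure meets the required load capacity (safe)).
Rejecting a true H₀ is a Type I error.

Type I error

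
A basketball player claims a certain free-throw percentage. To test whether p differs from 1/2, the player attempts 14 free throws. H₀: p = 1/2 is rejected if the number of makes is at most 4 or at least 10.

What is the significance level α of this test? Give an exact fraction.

1471/8192

Under H₀, X ~ Binomial(14, 1/2); α is the probability of landing in either tail, P(X ≤ 4) + P(X ≥ 10).
The two tails are symmetric, so α = 2·(1 + 14 + 91 + 364 + 1001)/2^14 = 2942/16384 = 1471/8192.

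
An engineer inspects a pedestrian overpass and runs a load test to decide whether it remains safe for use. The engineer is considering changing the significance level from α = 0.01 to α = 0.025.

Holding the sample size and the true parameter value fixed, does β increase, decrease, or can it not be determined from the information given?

It decreases.

With a larger α the critical value moves toward the center, so more of the Ha sampling distribution lies in the rejection region.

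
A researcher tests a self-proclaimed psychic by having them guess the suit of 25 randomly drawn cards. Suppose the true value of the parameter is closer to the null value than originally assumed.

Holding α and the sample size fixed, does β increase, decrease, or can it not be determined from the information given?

A smaller departure from H₀ means the test statistic under Ha is distributed closer to where it would be under H₀; rejection becomes less likely.

It increases.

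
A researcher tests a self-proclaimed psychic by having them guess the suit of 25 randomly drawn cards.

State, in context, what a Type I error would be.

A Type I error would mean concluding that the subject performs better than chance when in fact the subject is guessing at random (p = 1/4).

With the conventional null hypothesis that the subject is guessing at random (p = 1/4):
A Type I error is rejecting H₀ when H₀ is true.
Here that means concluding the subject has some ability beyond chance when actually the subject is guessing at random (p = 1/4).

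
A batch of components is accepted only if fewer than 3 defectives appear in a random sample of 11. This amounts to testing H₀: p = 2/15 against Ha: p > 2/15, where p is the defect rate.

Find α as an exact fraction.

α = P(reject H₀ | H₀ true) = P(S ≥ 3 | p = 2/15), S ~ Binomial(11, 2/15).
α = 1 − P(S ≤ 2) = 1 − 10604499373/12814453125 = 2209953752/12814453125.

2209953752/12814453125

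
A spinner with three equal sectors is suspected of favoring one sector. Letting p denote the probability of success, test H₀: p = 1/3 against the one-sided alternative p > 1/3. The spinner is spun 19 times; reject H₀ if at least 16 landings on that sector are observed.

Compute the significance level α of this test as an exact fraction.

The Type I error probability is α = P(S ≥ 16) computed under H₀, where S ~ Binomial(19, 1/3).
Adding the binomial terms for j = 16 through 19 with p = 1/3 yields 2825/387420489.

2825/387420489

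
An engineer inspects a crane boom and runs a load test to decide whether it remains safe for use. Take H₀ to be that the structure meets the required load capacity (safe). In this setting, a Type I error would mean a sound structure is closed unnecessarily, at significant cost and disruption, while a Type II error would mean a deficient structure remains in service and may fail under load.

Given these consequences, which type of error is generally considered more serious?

Type II error

The Type II consequence (a deficient structure remains in service and may fail under load) is more severe than the Type I consequence (a sound structure is closed unnecessarily, at significant cost and disruption).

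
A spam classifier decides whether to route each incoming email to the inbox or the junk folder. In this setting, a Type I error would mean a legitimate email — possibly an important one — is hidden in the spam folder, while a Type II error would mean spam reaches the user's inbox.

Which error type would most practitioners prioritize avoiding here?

Type I error

The Type I consequence (a legitimate email — possibly an important one — is hidden in the spam folder) is more severe than the Type II consequence (spam reaches the user's inbox).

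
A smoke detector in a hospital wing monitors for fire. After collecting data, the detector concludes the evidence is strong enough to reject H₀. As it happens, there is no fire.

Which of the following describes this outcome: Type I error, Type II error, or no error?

The conventional null hypothesis here is that there is no fire.
H₀ was rejected, but H₀ is actually true.
Rejecting a true null hypothesis is a Type I error (false positive).

Type I error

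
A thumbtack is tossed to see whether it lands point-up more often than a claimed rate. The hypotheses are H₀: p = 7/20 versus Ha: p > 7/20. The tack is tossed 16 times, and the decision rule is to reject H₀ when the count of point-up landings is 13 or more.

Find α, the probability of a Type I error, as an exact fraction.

26795915385191141/131072000000000000000

The Type I error probability is α = P(Y ≥ 13) computed under H₀, where Y ~ Binomial(16, 7/20).
Summing C(16,j)(7/20)^j(13/20)^{16−j} for j = 13,…,16 gives 26795915385191141/131072000000000000000.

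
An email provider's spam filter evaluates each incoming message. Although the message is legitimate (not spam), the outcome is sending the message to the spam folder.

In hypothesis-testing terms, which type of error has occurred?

The null hypothesis here is that the message is legitimate (not spam).
'Sending the message to the spam folder' corresponds to rejecting H₀.
H₀ was rejected but H₀ is true — a Type I error (false positive).

Type I error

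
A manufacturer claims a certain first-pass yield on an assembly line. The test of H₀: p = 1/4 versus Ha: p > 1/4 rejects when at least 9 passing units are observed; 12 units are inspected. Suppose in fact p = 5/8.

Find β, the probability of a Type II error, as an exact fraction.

β = P(fail to reject H₀ | Ha true) = P(X ≤ 8 | p = 5/8), X ~ Binomial(12, 5/8).
Adding the binomial probabilities P(X=0)+…+P(X=8) at p = 5/8 gives 49315179861/68719476736.

49315179861/68719476736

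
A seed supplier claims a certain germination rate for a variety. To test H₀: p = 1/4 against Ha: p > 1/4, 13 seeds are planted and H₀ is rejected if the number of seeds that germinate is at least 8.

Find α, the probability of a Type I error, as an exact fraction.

23695/4194304

The Type I error probability is α = P(S ≥ 8) computed under H₀, where S ~ Binomial(13, 1/4).
Adding the binomial terms for j = 8 through 13 with p = 1/4 yields 23695/4194304.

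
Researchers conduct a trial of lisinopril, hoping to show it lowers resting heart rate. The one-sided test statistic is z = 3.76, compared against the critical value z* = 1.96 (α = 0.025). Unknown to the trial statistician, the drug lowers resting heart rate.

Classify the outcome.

Neither — the decision is correct.

The conventional null hypothesis is that the drug has no effect on resting heart rate.
Since z = 3.76 > z* = 1.96, H₀ is rejected.
H₀ is false (actually the drug lowers resting heart rate).
The decision matches the true state — no error.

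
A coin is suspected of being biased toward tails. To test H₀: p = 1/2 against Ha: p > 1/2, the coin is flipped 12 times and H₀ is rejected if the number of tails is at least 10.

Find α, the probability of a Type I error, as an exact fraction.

79/4096

Under H₀, Y ~ Binomial(12, 1/2), and α = P(Y ≥ 10).
P(Y ≥ 10) = [C(12,10) + C(12,11) + C(12,12)] / 2^12 = (66 + 12 + 1) / 4096 = 79/4096.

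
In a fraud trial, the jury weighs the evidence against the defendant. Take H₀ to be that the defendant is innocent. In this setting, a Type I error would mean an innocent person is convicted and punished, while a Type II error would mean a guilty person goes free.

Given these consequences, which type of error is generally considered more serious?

Type I error

The Type I consequence (an innocent person is convicted and punished) is more severe than the Type II consequence (a guilty person goes free).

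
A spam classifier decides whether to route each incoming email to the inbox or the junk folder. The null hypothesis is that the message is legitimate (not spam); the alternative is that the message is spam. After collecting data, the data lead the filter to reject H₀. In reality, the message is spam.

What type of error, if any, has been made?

The test rejected a false H₀ — the decision matches the true state.

Neither — the decision is correct.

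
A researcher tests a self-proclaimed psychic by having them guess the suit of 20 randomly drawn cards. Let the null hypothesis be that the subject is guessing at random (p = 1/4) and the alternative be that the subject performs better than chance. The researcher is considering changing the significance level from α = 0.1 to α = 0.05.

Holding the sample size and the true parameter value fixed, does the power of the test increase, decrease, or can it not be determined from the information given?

It decreases.

A smaller α moves the rejection region further into the tail. With the alternative true, more outcomes now fall outside the rejection region, so failing to reject becomes more likely.
Since power = 1 − β and β increases, power decreases.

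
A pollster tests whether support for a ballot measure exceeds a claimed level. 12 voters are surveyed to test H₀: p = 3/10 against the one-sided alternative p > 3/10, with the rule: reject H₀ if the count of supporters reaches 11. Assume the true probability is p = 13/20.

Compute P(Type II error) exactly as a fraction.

β = P(fail to reject H₀ | Ha true) = P(S ≤ 10 | p = 13/20), S ~ Binomial(12, 13/20).
Adding the binomial probabilities P(S=0)+…+P(S=10) at p = 13/20 gives 3922160441778411/4096000000000000.

3922160441778411/4096000000000000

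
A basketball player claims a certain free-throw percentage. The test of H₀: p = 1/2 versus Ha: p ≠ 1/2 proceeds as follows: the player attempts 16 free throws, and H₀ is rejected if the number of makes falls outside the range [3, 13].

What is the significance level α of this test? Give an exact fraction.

The significance level is the null-hypothesis probability of the rejection region {≤2} ∪ {≥14}.
Each tail has probability (1 + 16 + 120)/65536; doubling gives α = 274/65536 = 137/32768.

137/32768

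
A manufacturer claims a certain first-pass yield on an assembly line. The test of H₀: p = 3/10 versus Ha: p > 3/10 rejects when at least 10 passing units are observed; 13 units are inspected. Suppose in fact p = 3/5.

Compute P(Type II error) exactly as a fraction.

202983472/244140625

Under the alternative p = 3/5, X ~ Binomial(13, 3/5); β is the probability the test does not reject, P(X < 10).
Summing C(13,j)·(3/5)^j·(2/5)^{13-j} for j = 0..9 gives 202983472/244140625.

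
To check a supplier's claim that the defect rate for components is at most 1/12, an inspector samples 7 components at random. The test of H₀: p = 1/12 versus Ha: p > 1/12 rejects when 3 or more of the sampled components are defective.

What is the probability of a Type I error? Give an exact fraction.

Under H₀, Y ~ Binomial(7, 1/12); the Type I error rate is P(Y ≥ 3).
Computing the lower-tail complement: 1 − 11756723/11943936 = 187213/11943936.

187213/11943936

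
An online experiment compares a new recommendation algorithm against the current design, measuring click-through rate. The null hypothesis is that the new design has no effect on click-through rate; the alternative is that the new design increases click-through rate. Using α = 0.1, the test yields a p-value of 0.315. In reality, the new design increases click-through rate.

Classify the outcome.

Since p = 0.315 ≥ α = 0.1, H₀ is not rejected.
H₀ is false (actually the new design increases click-through rate).
Failing to reject a false H₀ is a Type II error.

Type II error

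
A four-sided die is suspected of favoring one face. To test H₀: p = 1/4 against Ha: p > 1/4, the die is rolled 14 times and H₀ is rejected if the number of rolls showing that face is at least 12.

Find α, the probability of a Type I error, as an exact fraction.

431/134217728

The Type I error probability is α = P(K ≥ 12) computed under H₀, where K ~ Binomial(14, 1/4).
Summing C(14,j)(1/4)^j(3/4)^{14−j} for j = 12,…,14 gives 431/134217728.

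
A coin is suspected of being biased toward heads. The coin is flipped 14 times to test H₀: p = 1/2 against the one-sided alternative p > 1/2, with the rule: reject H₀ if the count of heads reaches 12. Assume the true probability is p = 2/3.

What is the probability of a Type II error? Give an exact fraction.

1426387/1594323

Under the alternative p = 2/3, K ~ Binomial(14, 2/3); β is the probability the test does not reject, P(K < 12).
Summing C(14,j)·(2/3)^j·(1/3)^{14-j} for j = 0..11 gives 1426387/1594323.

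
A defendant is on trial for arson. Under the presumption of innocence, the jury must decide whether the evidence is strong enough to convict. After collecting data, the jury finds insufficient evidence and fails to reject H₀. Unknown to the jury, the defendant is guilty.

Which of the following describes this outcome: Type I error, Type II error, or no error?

The conventional null hypothesis here is that the defendant is innocent.
H₀ was not rejected, but H₀ is actually false.
Failing to reject a false null hypothesis is a Type II error (false negative).

Type II error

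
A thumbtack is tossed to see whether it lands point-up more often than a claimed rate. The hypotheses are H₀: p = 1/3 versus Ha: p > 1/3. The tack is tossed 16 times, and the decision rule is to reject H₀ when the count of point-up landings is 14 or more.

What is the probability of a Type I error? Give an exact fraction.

19/1594323

Under H₀, X ~ Binomial(16, 1/3), and α = P(X ≥ 14).
Adding the binomial terms for j = 14 through 16 with p = 1/3 yields 19/1594323.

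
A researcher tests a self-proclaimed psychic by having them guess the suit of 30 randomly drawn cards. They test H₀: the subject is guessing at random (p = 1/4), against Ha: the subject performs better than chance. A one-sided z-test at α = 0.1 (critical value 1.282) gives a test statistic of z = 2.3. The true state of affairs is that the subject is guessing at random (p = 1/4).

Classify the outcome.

Since z = 2.3 > z* = 1.282, H₀ is rejected.
H₀ is true (actually the subject is guessing at random (p = 1/4)).
Rejecting a true H₀ is a Type I error.

Type I error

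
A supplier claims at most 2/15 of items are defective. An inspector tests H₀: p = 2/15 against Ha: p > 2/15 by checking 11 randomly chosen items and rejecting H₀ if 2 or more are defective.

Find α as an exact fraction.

764941728932/1729951171875

Under H₀, S ~ Binomial(11, 2/15); the Type I error rate is P(S ≥ 2).
Via the complement, α = 1 − Σ_{j=0}^{1} C(11,j)(2/15)^j(13/15)^{11-j} = 764941728932/1729951171875.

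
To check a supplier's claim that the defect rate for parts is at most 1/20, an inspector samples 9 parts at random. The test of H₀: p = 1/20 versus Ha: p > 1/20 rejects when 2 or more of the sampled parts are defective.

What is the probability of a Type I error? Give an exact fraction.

9115058713/128000000000

Under H₀, Y ~ Binomial(9, 1/20); the Type I error rate is P(Y ≥ 2).
α = 1 − P(Y ≤ 1) = 1 − 118884941287/128000000000 = 9115058713/128000000000.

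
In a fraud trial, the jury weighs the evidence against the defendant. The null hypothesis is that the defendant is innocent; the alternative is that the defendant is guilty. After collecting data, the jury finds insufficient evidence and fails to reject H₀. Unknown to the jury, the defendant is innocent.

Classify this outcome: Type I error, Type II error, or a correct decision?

The test retained a true H₀ — the decision matches the true state.

No error — this is a correct decision.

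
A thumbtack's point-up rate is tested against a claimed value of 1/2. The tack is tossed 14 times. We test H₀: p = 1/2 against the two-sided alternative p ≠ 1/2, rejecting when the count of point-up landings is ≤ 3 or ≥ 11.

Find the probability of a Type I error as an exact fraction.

235/4096

The significance level is the null-hypothesis probability of the rejection region {≤3} ∪ {≥11}.
The two tails are symmetric, so α = 2·(1 + 14 + 91 + 364)/2^14 = 940/16384 = 235/4096.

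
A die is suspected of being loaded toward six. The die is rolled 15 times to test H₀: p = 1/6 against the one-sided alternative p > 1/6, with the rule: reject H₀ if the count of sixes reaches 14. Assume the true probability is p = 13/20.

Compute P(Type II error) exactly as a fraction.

16151694793243741949/16384000000000000000

A Type II error is failing to reject when Ha holds: with p = 13/20, β = P(Y ≤ 13).
Summing C(15,j)·(13/20)^j·(7/20)^{15-j} for j = 0..13 gives 16151694793243741949/16384000000000000000.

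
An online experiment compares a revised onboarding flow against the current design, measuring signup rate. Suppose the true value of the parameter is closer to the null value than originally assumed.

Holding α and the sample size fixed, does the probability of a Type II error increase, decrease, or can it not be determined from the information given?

When the true parameter is near the null value, the test has a harder time distinguishing Ha from H₀.

It increases.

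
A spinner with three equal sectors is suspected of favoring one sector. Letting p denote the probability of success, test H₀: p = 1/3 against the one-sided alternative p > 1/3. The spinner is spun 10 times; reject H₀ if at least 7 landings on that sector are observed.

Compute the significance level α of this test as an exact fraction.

The Type I error probability is α = P(S ≥ 7) computed under H₀, where S ~ Binomial(10, 1/3).
P(S ≥ 7) = Σ_{j=7}^{10} C(10,j)·(1/3)^j·(2/3)^{10-j} = 43/2187.

43/2187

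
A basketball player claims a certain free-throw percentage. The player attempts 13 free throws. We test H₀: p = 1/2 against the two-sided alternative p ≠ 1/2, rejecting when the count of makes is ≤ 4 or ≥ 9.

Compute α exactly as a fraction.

The significance level is the null-hypothesis probability of the rejection region {≤4} ∪ {≥9}.
The two tails are symmetric, so α = 2·(1 + 13 + 78 + 286 + 715)/2^13 = 2186/8192 = 1093/4096.

1093/4096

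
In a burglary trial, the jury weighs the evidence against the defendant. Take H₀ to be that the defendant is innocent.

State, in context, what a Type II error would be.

A Type II error is failing to reject H₀ when H₀ is false.
Here that means acquitting the defendant when actually the defendant is guilty.

A Type II error would mean concluding that the defendant is innocent (or at least failing to establish that the defendant is guilty) when in fact the defendant is guilty.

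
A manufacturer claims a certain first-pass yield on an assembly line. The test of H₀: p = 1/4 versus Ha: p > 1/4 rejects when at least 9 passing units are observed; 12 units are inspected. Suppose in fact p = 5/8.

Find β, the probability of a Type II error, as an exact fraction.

49315179861/68719476736

Under the alternative p = 5/8, Y ~ Binomial(12, 5/8); β is the probability the test does not reject, P(Y < 9).
Equivalently, β = 1 − P(Y ≥ 9) = 49315179861/68719476736.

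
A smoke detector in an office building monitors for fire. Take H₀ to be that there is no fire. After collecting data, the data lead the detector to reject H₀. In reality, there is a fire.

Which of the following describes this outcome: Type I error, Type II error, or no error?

Neither — the decision is correct.

The test rejected a false H₀ — the decision matches the true state.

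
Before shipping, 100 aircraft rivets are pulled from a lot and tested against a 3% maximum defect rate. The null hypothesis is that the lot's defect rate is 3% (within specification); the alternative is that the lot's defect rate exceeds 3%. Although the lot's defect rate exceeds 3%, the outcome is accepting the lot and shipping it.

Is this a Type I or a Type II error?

Type II error

'Accepting the lot and shipping it' corresponds to failing to reject H₀.
H₀ was not rejected but H₀ is false — a Type II error (false negative).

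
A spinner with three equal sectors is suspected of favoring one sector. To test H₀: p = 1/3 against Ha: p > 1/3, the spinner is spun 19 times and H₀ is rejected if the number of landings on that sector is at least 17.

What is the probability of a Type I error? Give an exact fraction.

Under H₀, S ~ Binomial(19, 1/3), and α = P(S ≥ 17).
P(S ≥ 17) = Σ_{j=17}^{19} C(19,j)·(1/3)^j·(2/3)^{19-j} = 241/387420489.

241/387420489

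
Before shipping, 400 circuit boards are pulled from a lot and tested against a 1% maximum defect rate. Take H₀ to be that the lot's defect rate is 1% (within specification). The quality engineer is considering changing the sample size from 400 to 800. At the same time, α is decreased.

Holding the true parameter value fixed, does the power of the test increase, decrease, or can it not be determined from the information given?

The first change alone would make β decrease; the second alone would make β increase. Which effect dominates depends on the magnitudes, which are not given.
Since power = 1 − β, the effect on power is likewise indeterminate.

Cannot be determined from the information given.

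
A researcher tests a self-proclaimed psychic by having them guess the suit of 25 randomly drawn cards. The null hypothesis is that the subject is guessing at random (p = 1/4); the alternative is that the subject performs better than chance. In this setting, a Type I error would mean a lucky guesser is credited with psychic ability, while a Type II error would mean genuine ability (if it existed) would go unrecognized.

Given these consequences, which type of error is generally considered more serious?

Type I error

The Type I consequence (a lucky guesser is credited with psychic ability) is more severe than the Type II consequence (genuine ability (if it existed) would go unrecognized).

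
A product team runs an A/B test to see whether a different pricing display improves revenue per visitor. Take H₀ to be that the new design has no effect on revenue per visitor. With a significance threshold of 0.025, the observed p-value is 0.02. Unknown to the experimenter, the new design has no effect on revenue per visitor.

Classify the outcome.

Since p = 0.02 < α = 0.025, H₀ is rejected.
H₀ is true (actually the new design has no effect on revenue per visitor).
Rejecting a true H₀ is a Type I error.

Type I error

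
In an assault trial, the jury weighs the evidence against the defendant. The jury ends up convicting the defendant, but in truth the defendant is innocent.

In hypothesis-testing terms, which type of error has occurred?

Type I error

The null hypothesis here is that the defendant is innocent.
'Convicting the defendant' corresponds to rejecting H₀.
H₀ was rejected but H₀ is true — a Type I error (false positive).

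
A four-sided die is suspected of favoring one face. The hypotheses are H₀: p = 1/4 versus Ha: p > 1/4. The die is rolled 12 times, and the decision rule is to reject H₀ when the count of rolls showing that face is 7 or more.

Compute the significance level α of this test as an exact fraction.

119561/8388608

Under H₀, Y ~ Binomial(12, 1/4), and α = P(Y ≥ 7).
Adding the binomial terms for j = 7 through 12 with p = 1/4 yields 119561/8388608.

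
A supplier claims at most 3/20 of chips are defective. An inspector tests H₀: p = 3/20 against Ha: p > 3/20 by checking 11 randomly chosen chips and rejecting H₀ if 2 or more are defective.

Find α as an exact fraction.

2080006099551/4096000000000

Under H₀, X ~ Binomial(11, 3/20); the Type I error rate is P(X ≥ 2).
α = 1 − P(X ≤ 1) = 1 − 2015993900449/4096000000000 = 2080006099551/4096000000000.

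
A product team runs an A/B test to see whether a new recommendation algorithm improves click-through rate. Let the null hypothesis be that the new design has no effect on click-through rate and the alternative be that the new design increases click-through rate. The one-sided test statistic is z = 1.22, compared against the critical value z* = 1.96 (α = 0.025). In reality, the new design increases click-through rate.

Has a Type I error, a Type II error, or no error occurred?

Type II error

Since z = 1.22 ≤ z* = 1.96, H₀ is not rejected.
H₀ is false (actually the new design increases click-through rate).
Failing to reject a false H₀ is a Type II error.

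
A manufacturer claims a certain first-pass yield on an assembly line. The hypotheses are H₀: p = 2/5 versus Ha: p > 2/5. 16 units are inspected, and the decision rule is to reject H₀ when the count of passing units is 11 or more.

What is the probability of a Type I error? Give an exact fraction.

2920824832/152587890625

The Type I error probability is α = P(S ≥ 11) computed under H₀, where S ~ Binomial(16, 2/5).
Summing C(16,j)(2/5)^j(3/5)^{16−j} for j = 11,…,16 gives 2920824832/152587890625.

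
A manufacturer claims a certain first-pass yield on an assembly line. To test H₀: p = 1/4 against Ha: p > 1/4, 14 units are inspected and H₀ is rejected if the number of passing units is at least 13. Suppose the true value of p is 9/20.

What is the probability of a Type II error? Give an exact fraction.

1637985675869982373/1638400000000000000

A Type II error is failing to reject when Ha holds: with p = 9/20, β = P(K ≤ 12).
Adding the binomial probabilities P(K=0)+…+P(K=12) at p = 9/20 gives 1637985675869982373/1638400000000000000.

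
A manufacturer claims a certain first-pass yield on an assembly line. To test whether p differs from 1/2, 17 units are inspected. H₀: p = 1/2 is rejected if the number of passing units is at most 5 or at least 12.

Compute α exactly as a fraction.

α = P(Y ≤ 5 or Y ≥ 12 | p = 1/2), Y ~ Binomial(17, 1/2).
By symmetry, α = 2·P(Y ≤ 5) = 2·(1 + 17 + 136 + 680 + 2380 + 6188)/131072 = 18804/131072 = 4701/32768.

4701/32768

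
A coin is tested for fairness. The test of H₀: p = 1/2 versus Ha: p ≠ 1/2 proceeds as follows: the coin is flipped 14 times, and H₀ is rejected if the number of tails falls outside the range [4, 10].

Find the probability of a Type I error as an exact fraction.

235/4096

α = P(Y ≤ 3 or Y ≥ 11 | p = 1/2), Y ~ Binomial(14, 1/2).
Each tail has probability (1 + 14 + 91 + 364)/16384; doubling gives α = 940/16384 = 235/4096.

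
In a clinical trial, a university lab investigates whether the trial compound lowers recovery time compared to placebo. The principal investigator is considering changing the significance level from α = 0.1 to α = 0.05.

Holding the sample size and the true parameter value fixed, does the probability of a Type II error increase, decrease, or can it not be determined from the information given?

Lowering α raises the bar for rejection; under Ha, the test now fails to reject on outcomes it previously would have rejected.

It increases.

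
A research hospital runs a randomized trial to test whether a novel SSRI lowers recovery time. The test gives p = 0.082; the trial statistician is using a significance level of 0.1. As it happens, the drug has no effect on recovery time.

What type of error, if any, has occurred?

The conventional null hypothesis is that the drug has no effect on recovery time.
Since p = 0.082 < α = 0.1, H₀ is rejected.
H₀ is true (actually the drug has no effect on recovery time).
Rejecting a true H₀ is a Type I error.

Type I error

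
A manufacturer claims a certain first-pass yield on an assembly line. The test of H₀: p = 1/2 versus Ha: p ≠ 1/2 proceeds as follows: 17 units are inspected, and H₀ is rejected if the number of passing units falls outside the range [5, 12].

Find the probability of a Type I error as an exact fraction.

The significance level is the null-hypothesis probability of the rejection region {≤4} ∪ {≥13}.
The two tails are symmetric, so α = 2·(1 + 17 + 136 + 680 + 2380)/2^17 = 6428/131072 = 1607/32768.

1607/32768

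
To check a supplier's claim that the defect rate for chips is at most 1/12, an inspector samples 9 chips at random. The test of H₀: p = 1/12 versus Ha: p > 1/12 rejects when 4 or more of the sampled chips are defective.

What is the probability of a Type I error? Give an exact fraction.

The significance level is the probability, assuming p = 1/12, of seeing 4 or more defectives in 9 draws.
α = 1 − P(X ≤ 3) = 1 − 1284381725/1289945088 = 5563363/1289945088.

5563363/1289945088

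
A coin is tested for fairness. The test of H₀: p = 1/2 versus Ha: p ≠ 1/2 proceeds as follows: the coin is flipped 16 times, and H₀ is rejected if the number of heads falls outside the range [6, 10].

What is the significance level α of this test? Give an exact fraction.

α = P(S ≤ 5 or S ≥ 11 | p = 1/2), S ~ Binomial(16, 1/2).
By symmetry, α = 2·P(S ≤ 5) = 2·(1 + 16 + 120 + 560 + 1820 + 4368)/65536 = 13770/65536 = 6885/32768.

6885/32768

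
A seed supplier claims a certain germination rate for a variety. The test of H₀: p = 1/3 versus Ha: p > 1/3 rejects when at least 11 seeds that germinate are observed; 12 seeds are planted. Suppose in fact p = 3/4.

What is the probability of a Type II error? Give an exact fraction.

A Type II error is failing to reject when Ha holds: with p = 3/4, β = P(Y ≤ 10).
Adding the binomial probabilities P(Y=0)+…+P(Y=10) at p = 3/4 gives 14120011/16777216.

14120011/16777216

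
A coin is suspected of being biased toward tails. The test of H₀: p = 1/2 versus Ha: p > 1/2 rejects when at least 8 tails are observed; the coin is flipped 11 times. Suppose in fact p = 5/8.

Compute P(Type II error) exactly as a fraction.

688976199/1073741824

β = P(fail to reject H₀ | Ha true) = P(K ≤ 7 | p = 5/8), K ~ Binomial(11, 5/8).
Adding the binomial probabilities P(K=0)+…+P(K=7) at p = 5/8 gives 688976199/1073741824.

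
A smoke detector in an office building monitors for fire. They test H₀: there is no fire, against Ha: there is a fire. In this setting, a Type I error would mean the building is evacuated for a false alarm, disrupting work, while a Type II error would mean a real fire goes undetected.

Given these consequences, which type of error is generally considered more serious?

The Type II consequence (a real fire goes undetected) is more severe than the Type I consequence (the building is evacuated for a false alarm, disrupting work).

Type II error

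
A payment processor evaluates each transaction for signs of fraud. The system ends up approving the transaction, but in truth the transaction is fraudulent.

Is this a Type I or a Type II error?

The null hypothesis here is that the transaction is legitimate.
'Approving the transaction' corresponds to failing to reject H₀.
H₀ was not rejected but H₀ is false — a Type II error (false negative).

Type II error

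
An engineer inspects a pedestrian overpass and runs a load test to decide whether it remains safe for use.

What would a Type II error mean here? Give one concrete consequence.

A Type II error would mean concluding that the structure meets the required load capacity (safe) (or at least failing to establish that the structure is structurally deficient) when in fact the structure is structurally deficient. Consequence: a deficient structure remains in service and may fail under load.

With the conventional null hypothesis that the structure meets the required load capacity (safe):
A Type II error is failing to reject H₀ when H₀ is false.
Here that means keeping the structure open when actually the structure is structurally deficient.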